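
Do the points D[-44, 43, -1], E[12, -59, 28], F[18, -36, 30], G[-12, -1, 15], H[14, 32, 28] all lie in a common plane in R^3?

The plane through D, E, F has normal n = DE × DF = (-871, 62, 1900) and equation n·P = 39090.
Checking the remaining points: n·G = 38890, n·H = 42990.
Since n·G = 38890 ≠ 39090, G is off the plane and the points are not all coplanar.

No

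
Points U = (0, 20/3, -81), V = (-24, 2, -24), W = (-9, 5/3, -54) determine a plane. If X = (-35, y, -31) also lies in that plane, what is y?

19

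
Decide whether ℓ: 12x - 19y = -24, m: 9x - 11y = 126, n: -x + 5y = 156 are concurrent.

No

Lines aᵢx + bᵢy = cᵢ with pairwise distinct directions are concurrent exactly when det[aᵢ bᵢ cᵢ] = 0.
Here the determinant is 102.
Nonzero, so no common point exists.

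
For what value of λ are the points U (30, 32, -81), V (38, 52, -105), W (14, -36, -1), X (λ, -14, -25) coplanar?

6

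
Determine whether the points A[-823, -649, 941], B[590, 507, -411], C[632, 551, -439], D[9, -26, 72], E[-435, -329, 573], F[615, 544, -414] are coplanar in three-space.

Yes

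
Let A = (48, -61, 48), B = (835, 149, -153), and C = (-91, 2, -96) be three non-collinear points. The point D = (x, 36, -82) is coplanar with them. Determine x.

A normal to the plane is n = AB × AC = (-17577, 141267, 78771).
D lies in the plane iff n · AD = 0.
This gives (-17577)x + (4306365) = 0, so x = 245.

245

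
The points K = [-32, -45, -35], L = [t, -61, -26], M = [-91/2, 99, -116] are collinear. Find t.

Direction KM = (-27/2, 144, -81). From the y-coordinate of L, the parameter along the line is τ = (-61 − (-45))/144 = -1/9.
Then t = (-32) + (-1/9)·(-27/2) = -61/2.

-61/2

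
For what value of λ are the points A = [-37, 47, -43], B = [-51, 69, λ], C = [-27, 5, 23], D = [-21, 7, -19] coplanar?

-25

The points are coplanar iff AB · (AC × AD) = 0.
Expanding, this is linear in λ: (272)λ + (6800) = 0.
So λ = -25.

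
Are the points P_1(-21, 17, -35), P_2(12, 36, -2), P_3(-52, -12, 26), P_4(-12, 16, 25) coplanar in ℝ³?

A normal to the plane through P_1, P_2, P_3 is n = P_1P_2 × P_1P_3 = (2116, -3036, -368).
The plane has equation n·P = -83168. For P_4: n·P_4 = -83168.
Equal, so P_4 lies in the plane and all four are coplanar.

Yes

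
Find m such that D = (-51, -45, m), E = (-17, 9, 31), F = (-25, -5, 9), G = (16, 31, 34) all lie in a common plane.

-49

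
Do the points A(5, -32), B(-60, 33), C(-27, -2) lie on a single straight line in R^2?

AB = (-65, 65), AC = (-32, 30).
Twice the signed area of △ABC is (-65)(30) − (65)(-32) = 130.
The area is nonzero, so the three points are not collinear.

No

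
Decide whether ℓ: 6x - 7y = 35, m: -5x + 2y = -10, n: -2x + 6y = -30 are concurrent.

Lines aᵢx + bᵢy = cᵢ with pairwise distinct directions are concurrent exactly when det[aᵢ bᵢ cᵢ] = 0.
Here the determinant is 0.
It vanishes, so the lines are concurrent at (0, -5).

Yes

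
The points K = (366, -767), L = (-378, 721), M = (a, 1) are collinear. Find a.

The three points are collinear iff det[KL; KM] = 0.
This determinant is linear in a: (-1488)a + (-26784) = 0, so a = -18.

-18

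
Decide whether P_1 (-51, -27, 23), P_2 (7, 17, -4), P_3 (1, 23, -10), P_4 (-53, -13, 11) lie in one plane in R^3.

Yes

With P_1 as base: P_1P_2 = (58, 44, -27), P_1P_3 = (52, 50, -33), P_1P_4 = (-2, 14, -12).
P_1P_3 × P_1P_4 = (-138, 690, 828).
P_1P_2 · (P_1P_3 × P_1P_4) = 0.
The scalar triple product vanishes, so the four points are coplanar.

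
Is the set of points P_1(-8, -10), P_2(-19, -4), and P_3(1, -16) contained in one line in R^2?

No

P_1P_2 = (-11, 6), P_1P_3 = (9, -6).
det[P_1P_2; P_1P_3] = (-11)(-6) − (6)(9) = 12.
The determinant is nonzero, so they are not collinear.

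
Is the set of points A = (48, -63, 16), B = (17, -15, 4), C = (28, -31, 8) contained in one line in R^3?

AB = (-31, 48, -12), AC = (-20, 32, -8).
Comparing components 3 and 1: (-12)(-20) − (-31)(-8) = -8 ≠ 0, so AB and AC are not parallel and the points are not collinear.

No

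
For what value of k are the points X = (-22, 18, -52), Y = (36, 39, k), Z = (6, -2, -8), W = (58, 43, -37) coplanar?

-45

Coplanarity ⇔ det[XY; XZ; XW] = 0.
Expanding, this is linear in k: (2300)k + (103500) = 0.
So k = -45.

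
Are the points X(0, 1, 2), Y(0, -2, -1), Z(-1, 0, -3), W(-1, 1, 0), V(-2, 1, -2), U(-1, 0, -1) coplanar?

The plane through X, Y, Z has normal n = XY × XZ = (12, 3, -3) and equation n·P = -3.
Checking the remaining points: n·W = -9, n·V = -15, n·U = -9.
Since n·W = -9 ≠ -3, W is off the plane and the points are not all coplanar.

No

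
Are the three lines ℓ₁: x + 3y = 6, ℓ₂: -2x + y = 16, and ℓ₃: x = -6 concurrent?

Yes

Intersecting ℓ₁ and ℓ₂: solving the 2×2 system gives (x, y) = (-6, 4).
Substitute into ℓ₃: (1)(-6) + (0)(4) = -6.
This equals -6, so (-6, 4) lies on all three lines and they are concurrent.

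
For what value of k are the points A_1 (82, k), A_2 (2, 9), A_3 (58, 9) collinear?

The three points are collinear iff det[A_1A_2; A_1A_3] = 0.
This determinant is linear in k: (56)k + (-504) = 0, so k = 9.

9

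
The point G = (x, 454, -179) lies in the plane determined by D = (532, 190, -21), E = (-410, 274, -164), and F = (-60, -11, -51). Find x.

The plane through D, E, F has equation −31263x + 56396y + 239070z = -10937146.
Substituting G: (-31263)x + (-17189746) = -10937146, so x = -200.

-200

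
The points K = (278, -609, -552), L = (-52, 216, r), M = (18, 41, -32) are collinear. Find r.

108

Direction KM = (-260, 650, 520). From the x-coordinate of L, the parameter along the line is τ = (-52 − 278)/(-260) = 33/26.
Then r = (-552) + 33/26·(520) = 108.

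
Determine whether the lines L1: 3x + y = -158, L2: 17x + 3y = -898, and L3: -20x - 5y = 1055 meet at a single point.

Intersecting L1 and L2: solving the 2×2 system gives (x, y) = (-53, 1).
Substitute into L3: (-20)(-53) + (-5)(1) = 1055.
This equals 1055, so (-53, 1) lies on all three lines and they are concurrent.

Yes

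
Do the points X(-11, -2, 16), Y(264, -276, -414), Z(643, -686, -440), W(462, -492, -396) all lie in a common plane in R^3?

A normal to the plane through X, Y, Z is n = XY × XZ = (-169176, -155820, -8904).
The plane has equation n·P = 2030112. For W: n·W = 2030112.
Equal, so W lies in the plane and all four are coplanar.

Yes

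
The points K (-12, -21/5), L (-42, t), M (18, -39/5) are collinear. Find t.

The three points are collinear iff det[KL; KM] = 0.
This determinant is linear in t: (-30)t + (-18) = 0, so t = -3/5.

-3/5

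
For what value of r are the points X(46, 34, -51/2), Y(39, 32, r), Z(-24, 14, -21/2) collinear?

-24

Direction XZ = (-70, -20, 15). From the x-coordinate of Y, the parameter along the line is τ = (39 − 46)/(-70) = 1/10.
Then r = (-51/2) + 1/10·(15) = -24.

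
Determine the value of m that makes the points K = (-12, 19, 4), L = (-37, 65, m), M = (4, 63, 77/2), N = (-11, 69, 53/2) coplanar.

Coplanarity ⇔ det[KL; KM; KN] = 0.
Expanding, this is linear in m: (756)m + (378) = 0.
So m = -1/2.

-1/2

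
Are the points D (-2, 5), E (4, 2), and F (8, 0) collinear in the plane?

Yes

DE = (6, -3), DF = (10, -5).
Twice the signed area of △DEF is (6)(-5) − (-3)(10) = 0.
The triangle is degenerate (zero area), so the points are collinear.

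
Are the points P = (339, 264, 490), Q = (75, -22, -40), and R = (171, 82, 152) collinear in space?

PQ = (-264, -286, -530), PR = (-168, -182, -338).
Comparing components 2 and 3: (-286)(-338) − (-530)(-182) = 208 ≠ 0, so PQ and PR are not parallel and the points are not collinear.

No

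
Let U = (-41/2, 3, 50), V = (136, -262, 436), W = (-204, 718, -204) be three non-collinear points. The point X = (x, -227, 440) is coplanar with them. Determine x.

Coplanarity requires UV · (UW × UX) = 0.
UV = (313/2, -265, 386), UW = (-367/2, 715, -254); the triple product is linear in x with coefficient -208680 and constant term 27545760.
Setting it to zero: x = 132.

132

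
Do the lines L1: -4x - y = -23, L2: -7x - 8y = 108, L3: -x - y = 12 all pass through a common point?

No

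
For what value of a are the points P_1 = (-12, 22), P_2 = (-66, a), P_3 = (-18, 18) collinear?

-14

Collinearity: (P_2 − P_1) must be parallel to (P_3 − P_1) = (-6, -4).
Cross-multiplying the components: (a − 22)·(-6) = (-54)·(-4).
Solving gives a = -14.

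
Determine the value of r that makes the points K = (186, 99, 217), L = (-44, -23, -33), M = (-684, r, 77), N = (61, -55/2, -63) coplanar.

-26

Normal to plane KLN: n = (2535, -33150, 13845); plane equation n·P = 194025.
Requiring n·M = 194025: (-33150)r + (-667875) = 194025.
So r = -26.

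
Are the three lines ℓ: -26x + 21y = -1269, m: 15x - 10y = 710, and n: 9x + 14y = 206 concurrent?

No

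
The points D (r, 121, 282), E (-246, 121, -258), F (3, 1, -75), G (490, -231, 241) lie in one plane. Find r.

Coplanarity ⇔ det[DE; DF; DG] = 0.
Expanding, this is linear in r: (-4536)r + (-1478736) = 0.
So r = -326.

-326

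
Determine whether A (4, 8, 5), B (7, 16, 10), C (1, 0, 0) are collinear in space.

AB = (3, 8, 5), AC = (-3, -8, -5).
AB × AC = (0, 0, 0).
The cross product vanishes, so the three points are collinear.

Yes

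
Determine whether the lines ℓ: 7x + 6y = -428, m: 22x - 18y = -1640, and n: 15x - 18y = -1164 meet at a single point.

Yes

Lines aᵢx + bᵢy = cᵢ with pairwise distinct directions are concurrent exactly when det[aᵢ bᵢ cᵢ] = 0.
Here the determinant is 0.
It vanishes, so the lines are concurrent at (-68, 8).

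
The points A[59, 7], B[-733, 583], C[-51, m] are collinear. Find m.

87

The three points are collinear iff det[AB; AC] = 0.
This determinant is linear in m: (-792)m + (68904) = 0, so m = 87.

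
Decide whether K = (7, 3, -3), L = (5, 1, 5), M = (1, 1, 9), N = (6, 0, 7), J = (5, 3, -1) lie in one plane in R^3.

Yes

The plane through K, L, M has normal n = KL × KM = (-8, -24, -8) and equation n·P = -104.
Checking the remaining points: n·N = -104, n·J = -104.
All equal -104, so all 5 points lie in one plane.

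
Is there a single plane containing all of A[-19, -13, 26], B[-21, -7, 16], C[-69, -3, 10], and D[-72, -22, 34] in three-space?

No

A normal to the plane through A, B, C is n = AB × AC = (4, 468, 280).
The plane has equation n·P = 1120. For D: n·D = -1064.
-1064 ≠ 1120, so D is off the plane.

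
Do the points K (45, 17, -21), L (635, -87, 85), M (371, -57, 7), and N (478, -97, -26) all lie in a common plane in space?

No

With K as base: KL = (590, -104, 106), KM = (326, -74, 28), KN = (433, -114, -5).
KM × KN = (3562, 13754, -5122).
KL · (KM × KN) = 128232.
Since 128232 ≠ 0, the four points are not coplanar.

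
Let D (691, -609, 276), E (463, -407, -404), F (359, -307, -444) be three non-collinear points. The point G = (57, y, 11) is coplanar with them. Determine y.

0

Coplanarity requires DE · (DF × DG) = 0.
DE = (-228, 202, -680), DF = (-332, 302, -720); the triple product is linear in y with coefficient 61600 and constant term 0.
Setting it to zero: y = 0.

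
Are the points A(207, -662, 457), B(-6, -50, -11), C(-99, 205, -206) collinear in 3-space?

No

AB = (-213, 612, -468), AC = (-306, 867, -663).
Comparing components 3 and 1: (-468)(-306) − (-213)(-663) = 1989 ≠ 0, so AB and AC are not parallel and the points are not collinear.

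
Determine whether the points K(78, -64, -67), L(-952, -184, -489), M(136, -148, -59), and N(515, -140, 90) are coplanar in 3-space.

With K as base: KL = (-1030, -120, -422), KM = (58, -84, 8), KN = (437, -76, 157).
KM × KN = (-12580, -5610, 32300).
KL · (KM × KN) = 0.
The scalar triple product vanishes, so the four points are coplanar.

Yes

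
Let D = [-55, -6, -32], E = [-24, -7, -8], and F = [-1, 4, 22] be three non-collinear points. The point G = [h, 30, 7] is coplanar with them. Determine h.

-53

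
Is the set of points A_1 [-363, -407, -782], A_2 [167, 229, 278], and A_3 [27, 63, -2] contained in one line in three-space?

A_1A_2 = (530, 636, 1060), A_1A_3 = (390, 470, 780).
A_1A_2 × A_1A_3 = (-2120, 0, 1060).
The cross product is nonzero, so the points do not lie on one line.

No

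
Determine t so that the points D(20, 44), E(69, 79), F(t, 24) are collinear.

-8

Collinearity: (F − D) must be parallel to (E − D) = (49, 35).
Cross-multiplying the components: (t − 20)·(35) = (-20)·(49).
Solving gives t = -8.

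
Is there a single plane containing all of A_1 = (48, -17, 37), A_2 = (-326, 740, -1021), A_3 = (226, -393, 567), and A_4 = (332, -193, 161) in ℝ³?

No

A normal to the plane through A_1, A_2, A_3 is n = A_1A_2 × A_1A_3 = (3402, 9896, 5878).
The plane has equation n·P = 212550. For A_4: n·A_4 = 165894.
165894 ≠ 212550, so A_4 is off the plane.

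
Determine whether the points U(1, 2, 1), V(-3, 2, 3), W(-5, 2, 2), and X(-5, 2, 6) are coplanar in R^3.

The four points are coplanar iff the 3×3 determinant with rows UV, UW, UX is zero.
Rows: (-4, 0, 2), (-6, 0, 1), (-6, 0, 5).
Expanding along the first row: (-4)(0) − (0)(-24) + (2)(0) = 0.
Zero determinant ⇒ coplanar.

Yes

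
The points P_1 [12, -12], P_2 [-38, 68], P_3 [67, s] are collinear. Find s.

-100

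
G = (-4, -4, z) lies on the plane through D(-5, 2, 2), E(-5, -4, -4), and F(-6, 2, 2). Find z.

-4

Coplanarity requires DE · (DF × DG) = 0.
DE = (0, -6, -6), DF = (-1, 0, 0); the triple product is linear in z with coefficient -6 and constant term -24.
Setting it to zero: z = -4.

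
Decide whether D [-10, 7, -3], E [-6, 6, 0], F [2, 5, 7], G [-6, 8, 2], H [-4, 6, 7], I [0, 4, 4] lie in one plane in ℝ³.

No

The plane through D, E, F has normal n = DE × DF = (-4, -4, 4) and equation n·P = 0.
Checking the remaining points: n·G = 0, n·H = 20, n·I = 0.
Since n·H = 20 ≠ 0, H is off the plane and the points are not all coplanar.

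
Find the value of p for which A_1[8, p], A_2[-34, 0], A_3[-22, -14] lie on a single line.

The three points are collinear iff det[A_1A_2; A_1A_3] = 0.
This determinant is linear in p: (12)p + (588) = 0, so p = -49.

-49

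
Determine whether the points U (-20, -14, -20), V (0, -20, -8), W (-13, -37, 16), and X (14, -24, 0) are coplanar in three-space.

No

A normal to the plane through U, V, W is n = UV × UW = (60, -636, -418).
The plane has equation n·P = 16064. For X: n·X = 16104.
16104 ≠ 16064, so X is off the plane.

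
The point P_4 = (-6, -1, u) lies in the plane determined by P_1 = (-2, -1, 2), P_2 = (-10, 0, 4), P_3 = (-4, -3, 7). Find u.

4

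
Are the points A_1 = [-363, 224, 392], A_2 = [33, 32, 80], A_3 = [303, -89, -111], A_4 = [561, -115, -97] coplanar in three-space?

Yes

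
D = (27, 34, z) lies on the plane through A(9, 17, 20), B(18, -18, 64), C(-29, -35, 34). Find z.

21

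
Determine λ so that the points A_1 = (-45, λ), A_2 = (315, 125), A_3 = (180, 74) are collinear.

-11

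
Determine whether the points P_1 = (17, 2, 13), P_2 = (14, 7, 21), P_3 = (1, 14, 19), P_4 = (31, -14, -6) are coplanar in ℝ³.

A normal to the plane through P_1, P_2, P_3 is n = P_1P_2 × P_1P_3 = (-66, -110, 44).
The plane has equation n·P = -770. For P_4: n·P_4 = -770.
Equal, so P_4 lies in the plane and all four are coplanar.

Yes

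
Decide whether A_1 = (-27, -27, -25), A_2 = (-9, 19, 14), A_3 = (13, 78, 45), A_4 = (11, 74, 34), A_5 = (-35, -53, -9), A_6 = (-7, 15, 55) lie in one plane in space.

No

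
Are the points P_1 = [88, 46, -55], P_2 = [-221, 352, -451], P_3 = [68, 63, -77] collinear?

No

P_1P_2 = (-309, 306, -396), P_1P_3 = (-20, 17, -22).
Comparing components 3 and 1: (-396)(-20) − (-309)(-22) = 1122 ≠ 0, so P_1P_2 and P_1P_3 are not parallel and the points are not collinear.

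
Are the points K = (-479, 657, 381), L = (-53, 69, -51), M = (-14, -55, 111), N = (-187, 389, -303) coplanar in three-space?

A normal to the plane through K, L, M is n = KL × KM = (-148824, -85860, -29892).
The plane has equation n·P = 3487824. For N: n·N = 3487824.
Equal, so N lies in the plane and all four are coplanar.

Yes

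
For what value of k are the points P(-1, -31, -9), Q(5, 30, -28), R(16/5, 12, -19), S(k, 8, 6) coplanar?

Normal to plane PQR: n = (207, -99/5, 9/5); plane equation n·X = 1953/5.
Requiring n·S = 1953/5: (207)k + (-738/5) = 1953/5.
So k = 13/5.

13/5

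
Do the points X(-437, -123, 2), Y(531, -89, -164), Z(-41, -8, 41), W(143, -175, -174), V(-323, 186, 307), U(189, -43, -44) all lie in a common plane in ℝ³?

The plane through X, Y, Z has normal n = XY × XZ = (20416, -103488, 97856) and equation n·P = 4002944.
Checking the remaining points: n·W = 4002944, n·V = 4198656, n·U = 4002944.
Since n·V = 4198656 ≠ 4002944, V is off the plane and the points are not all coplanar.

No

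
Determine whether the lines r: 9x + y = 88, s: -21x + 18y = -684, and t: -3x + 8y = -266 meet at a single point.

No

The three lines meet at one point iff the augmented coefficient matrix [aᵢ bᵢ cᵢ] has rank < 3, i.e. its determinant vanishes.
Here the determinant is -7410.
Nonzero, so no common point exists.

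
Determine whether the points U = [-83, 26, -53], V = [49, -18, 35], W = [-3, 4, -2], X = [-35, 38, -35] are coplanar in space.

Yes

A normal to the plane through U, V, W is n = UV × UW = (-308, 308, 616).
The plane has equation n·P = 924. For X: n·X = 924.
Equal, so X lies in the plane and all four are coplanar.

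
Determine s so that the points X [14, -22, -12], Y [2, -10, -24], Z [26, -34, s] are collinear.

0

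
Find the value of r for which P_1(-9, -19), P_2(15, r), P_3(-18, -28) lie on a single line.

5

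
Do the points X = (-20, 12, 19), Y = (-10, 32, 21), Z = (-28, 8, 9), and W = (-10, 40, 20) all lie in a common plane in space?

No

A normal to the plane through X, Y, Z is n = XY × XZ = (-192, 84, 120).
The plane has equation n·P = 7128. For W: n·W = 7680.
7680 ≠ 7128, so W is off the plane.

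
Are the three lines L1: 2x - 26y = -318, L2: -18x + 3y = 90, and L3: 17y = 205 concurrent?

Intersecting L1 and L2: solving the 2×2 system gives (x, y) = (-3, 12).
Substitute into L3: (0)(-3) + (17)(12) = 204.
But L3 requires 205 ≠ 204, so the three lines have no common point.

No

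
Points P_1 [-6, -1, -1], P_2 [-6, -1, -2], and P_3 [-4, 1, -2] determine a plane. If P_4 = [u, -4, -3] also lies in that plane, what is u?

-9

The plane through P_1, P_2, P_3 has equation 2x − 2y = -10.
Substituting P_4: (2)u + (8) = -10, so u = -9.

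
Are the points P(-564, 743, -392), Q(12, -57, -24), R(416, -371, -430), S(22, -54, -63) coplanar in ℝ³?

Yes

With P as base: PQ = (576, -800, 368), PR = (980, -1114, -38), PS = (586, -797, 329).
PR × PS = (-396792, -344688, -128256).
PQ · (PR × PS) = 0.
The scalar triple product vanishes, so the four points are coplanar.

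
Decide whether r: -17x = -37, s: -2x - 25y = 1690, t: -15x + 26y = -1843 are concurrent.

No

The three lines meet at one point iff the augmented coefficient matrix [aᵢ bᵢ cᵢ] has rank < 3, i.e. its determinant vanishes.
Here the determinant is -20496.
Nonzero, so no common point exists.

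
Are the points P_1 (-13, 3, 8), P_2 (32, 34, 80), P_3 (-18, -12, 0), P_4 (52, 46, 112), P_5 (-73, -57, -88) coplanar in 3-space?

The plane through P_1, P_2, P_3 has normal n = P_1P_2 × P_1P_3 = (832, 0, -520) and equation n·P = -14976.
Checking the remaining points: n·P_4 = -14976, n·P_5 = -14976.
All equal -14976, so all 5 points lie in one plane.

Yes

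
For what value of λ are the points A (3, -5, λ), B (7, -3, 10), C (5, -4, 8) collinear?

6

Collinearity requires AB × AC = 0; each component is linear in λ.
The x-component gives (-1)λ + (6) = 0, so λ = 6.
The remaining components then also vanish.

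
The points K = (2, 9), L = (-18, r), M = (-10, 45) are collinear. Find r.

69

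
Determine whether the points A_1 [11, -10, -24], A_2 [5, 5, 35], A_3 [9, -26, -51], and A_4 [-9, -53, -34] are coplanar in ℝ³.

Yes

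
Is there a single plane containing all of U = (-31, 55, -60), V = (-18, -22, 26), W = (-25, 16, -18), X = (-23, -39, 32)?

No

The four points are coplanar iff the 3×3 determinant with rows UV, UW, UX is zero.
Rows: (13, -77, 86), (6, -39, 42), (8, -94, 92).
Expanding along the first row: (13)(360) − (-77)(216) + (86)(-252) = -360.
Nonzero ⇒ not coplanar.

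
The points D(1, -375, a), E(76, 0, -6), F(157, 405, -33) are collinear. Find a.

Collinearity requires DE × DF = 0; each component is linear in a.
The x-component gives (405)a + (-7695) = 0, so a = 19.
The remaining components then also vanish.

19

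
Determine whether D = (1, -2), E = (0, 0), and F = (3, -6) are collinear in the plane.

Yes

DE = (-1, 2), DF = (2, -4).
Checking proportionality: DF = -2·DE, so the vectors are parallel and the points are collinear.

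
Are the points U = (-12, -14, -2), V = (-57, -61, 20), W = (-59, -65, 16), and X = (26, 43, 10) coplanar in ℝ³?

No

A normal to the plane through U, V, W is n = UV × UW = (276, -224, 86).
The plane has equation n·P = -348. For X: n·X = -1596.
-1596 ≠ -348, so X is off the plane.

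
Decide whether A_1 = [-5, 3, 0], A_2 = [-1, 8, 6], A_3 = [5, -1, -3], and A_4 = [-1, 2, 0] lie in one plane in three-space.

A normal to the plane through A_1, A_2, A_3 is n = A_1A_2 × A_1A_3 = (9, 72, -66).
The plane has equation n·P = 171. For A_4: n·A_4 = 135.
135 ≠ 171, so A_4 is off the plane.

No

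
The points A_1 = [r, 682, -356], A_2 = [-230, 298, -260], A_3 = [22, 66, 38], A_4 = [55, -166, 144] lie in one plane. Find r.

Coplanarity ⇔ det[A_1A_2; A_1A_3; A_1A_4] = 0.
Expanding, this is linear in r: (-44544)r + (-8641536) = 0.
So r = -194.

-194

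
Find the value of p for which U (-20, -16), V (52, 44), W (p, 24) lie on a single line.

28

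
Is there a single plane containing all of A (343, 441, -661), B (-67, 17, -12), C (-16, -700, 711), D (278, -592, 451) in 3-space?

The four points are coplanar iff the 3×3 determinant with rows AB, AC, AD is zero.
Rows: (-410, -424, 649), (-359, -1141, 1372), (-65, -1033, 1112).
Expanding along the first row: (-410)(148484) − (-424)(-310028) + (649)(296682) = 216306.
Nonzero ⇒ not coplanar.

No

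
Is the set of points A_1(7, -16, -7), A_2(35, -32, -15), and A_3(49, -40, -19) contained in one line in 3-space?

Yes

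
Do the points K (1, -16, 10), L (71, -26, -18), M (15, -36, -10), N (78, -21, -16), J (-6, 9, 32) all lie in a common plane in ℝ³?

Yes

The plane through K, L, M has normal n = KL × KM = (-360, 1008, -1260) and equation n·P = -29088.
Checking the remaining points: n·N = -29088, n·J = -29088.
All equal -29088, so all 5 points lie in one plane.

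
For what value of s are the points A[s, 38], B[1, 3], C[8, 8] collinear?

The three points are collinear iff det[AB; AC] = 0.
This determinant is linear in s: (-5)s + (250) = 0, so s = 50.

50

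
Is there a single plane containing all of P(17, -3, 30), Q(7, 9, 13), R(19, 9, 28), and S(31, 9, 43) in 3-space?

With P as base: PQ = (-10, 12, -17), PR = (2, 12, -2), PS = (14, 12, 13).
PR × PS = (180, -54, -144).
PQ · (PR × PS) = 0.
The scalar triple product vanishes, so the four points are coplanar.

Yes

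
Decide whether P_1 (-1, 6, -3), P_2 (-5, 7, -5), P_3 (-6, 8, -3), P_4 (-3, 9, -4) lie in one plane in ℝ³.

The four points are coplanar iff the 3×3 determinant with rows P_1P_2, P_1P_3, P_1P_4 is zero.
Rows: (-4, 1, -2), (-5, 2, 0), (-2, 3, -1).
Expanding along the first row: (-4)(-2) − (1)(5) + (-2)(-11) = 25.
Nonzero ⇒ not coplanar.

No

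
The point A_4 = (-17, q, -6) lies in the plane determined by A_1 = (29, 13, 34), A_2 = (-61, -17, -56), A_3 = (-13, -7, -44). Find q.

Coplanarity requires A_1A_2 · (A_1A_3 × A_1A_4) = 0.
A_1A_2 = (-90, -30, -90), A_1A_3 = (-42, -20, -78); the triple product is linear in q with coefficient -3240 and constant term -4320.
Setting it to zero: q = -4/3.

-4/3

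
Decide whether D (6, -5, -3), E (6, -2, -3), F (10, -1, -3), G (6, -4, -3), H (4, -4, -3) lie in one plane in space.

Yes

The plane through D, E, F has normal n = DE × DF = (0, 0, -12) and equation n·P = 36.
Checking the remaining points: n·G = 36, n·H = 36.
All equal 36, so all 5 points lie in one plane.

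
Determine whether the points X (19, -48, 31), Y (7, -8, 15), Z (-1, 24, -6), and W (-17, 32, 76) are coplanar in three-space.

The four points are coplanar iff the 3×3 determinant with rows XY, XZ, XW is zero.
Rows: (-12, 40, -16), (-20, 72, -37), (-36, 80, 45).
Expanding along the first row: (-12)(6200) − (40)(-2232) + (-16)(992) = -992.
Nonzero ⇒ not coplanar.

No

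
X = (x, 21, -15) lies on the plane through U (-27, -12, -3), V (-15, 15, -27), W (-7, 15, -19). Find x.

A normal to the plane is n = UV × UW = (216, -288, -216).
X lies in the plane iff n · UX = 0.
This gives (216)x + (-1080) = 0, so x = 5.

5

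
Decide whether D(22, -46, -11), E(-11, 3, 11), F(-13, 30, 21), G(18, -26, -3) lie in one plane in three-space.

No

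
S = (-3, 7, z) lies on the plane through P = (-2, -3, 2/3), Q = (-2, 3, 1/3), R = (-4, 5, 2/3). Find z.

1/3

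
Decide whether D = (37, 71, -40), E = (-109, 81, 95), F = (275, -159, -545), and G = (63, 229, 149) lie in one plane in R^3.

Yes

The four points are coplanar iff the 3×3 determinant with rows DE, DF, DG is zero.
Rows: (-146, 10, 135), (238, -230, -505), (26, 158, 189).
Expanding along the first row: (-146)(36320) − (10)(58112) + (135)(43584) = 0.
Zero determinant ⇒ coplanar.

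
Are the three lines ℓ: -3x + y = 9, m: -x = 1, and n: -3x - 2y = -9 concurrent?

Intersecting ℓ and m: solving the 2×2 system gives (x, y) = (-1, 6).
Substitute into n: (-3)(-1) + (-2)(6) = -9.
This equals -9, so (-1, 6) lies on all three lines and they are concurrent.

Yes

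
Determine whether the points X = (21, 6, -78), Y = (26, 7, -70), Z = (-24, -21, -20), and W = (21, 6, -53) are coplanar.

The four points are coplanar iff the 3×3 determinant with rows XY, XZ, XW is zero.
Rows: (5, 1, 8), (-45, -27, 58), (0, 0, 25).
Expanding along the first row: (5)(-675) − (1)(-1125) + (8)(0) = -2250.
Nonzero ⇒ not coplanar.

No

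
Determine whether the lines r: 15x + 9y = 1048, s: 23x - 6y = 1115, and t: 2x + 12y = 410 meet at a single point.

The three lines meet at one point iff the augmented coefficient matrix [aᵢ bᵢ cᵢ] has rank < 3, i.e. its determinant vanishes.
Here the determinant is -576.
Nonzero, so no common point exists.

No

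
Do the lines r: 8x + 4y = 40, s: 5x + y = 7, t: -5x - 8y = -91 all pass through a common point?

Yes

The three lines meet at one point iff the augmented coefficient matrix [aᵢ bᵢ cᵢ] has rank < 3, i.e. its determinant vanishes.
Here the determinant is 0.
It vanishes, so the lines are concurrent at (-1, 12).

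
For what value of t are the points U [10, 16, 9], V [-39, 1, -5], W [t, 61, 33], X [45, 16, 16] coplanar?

Normal to plane UVX: n = (-105, -147, 525); plane equation n·P = 1323.
Requiring n·W = 1323: (-105)t + (8358) = 1323.
So t = 67.

67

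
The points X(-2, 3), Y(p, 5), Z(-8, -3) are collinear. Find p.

0

The three points are collinear iff det[XY; XZ] = 0.
This determinant is linear in p: (-6)p + (0) = 0, so p = 0.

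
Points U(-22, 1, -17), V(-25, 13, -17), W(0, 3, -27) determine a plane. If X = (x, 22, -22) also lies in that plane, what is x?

-16

The plane through U, V, W has equation −120x − 30y − 270z = 7200.
Substituting X: (-120)x + (5280) = 7200, so x = -16.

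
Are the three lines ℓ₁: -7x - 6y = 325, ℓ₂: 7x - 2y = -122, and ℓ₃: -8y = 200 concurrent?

No

Intersecting ℓ₁ and ℓ₂: solving the 2×2 system gives (x, y) = (-691/28, -203/8).
Substitute into ℓ₃: (0)(-691/28) + (-8)(-203/8) = 203.
But ℓ₃ requires 200 ≠ 203, so the three lines have no common point.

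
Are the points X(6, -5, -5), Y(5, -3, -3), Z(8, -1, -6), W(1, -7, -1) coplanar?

No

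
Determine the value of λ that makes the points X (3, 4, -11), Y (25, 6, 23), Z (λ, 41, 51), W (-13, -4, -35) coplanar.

91/2

Coplanarity ⇔ det[XY; XZ; XW] = 0.
Expanding, this is linear in λ: (-224)λ + (10192) = 0.
So λ = 91/2.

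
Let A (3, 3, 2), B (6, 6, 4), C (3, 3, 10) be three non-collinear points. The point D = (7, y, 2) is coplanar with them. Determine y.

Coplanarity requires AB · (AC × AD) = 0.
AB = (3, 3, 2), AC = (0, 0, 8); the triple product is linear in y with coefficient -24 and constant term 168.
Setting it to zero: y = 7.

7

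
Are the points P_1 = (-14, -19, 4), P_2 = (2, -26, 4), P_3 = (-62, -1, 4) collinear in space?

P_1P_2 = (16, -7, 0), P_1P_3 = (-48, 18, 0).
P_1P_2 × P_1P_3 = (0, 0, -48).
The cross product is nonzero, so the points do not lie on one line.

No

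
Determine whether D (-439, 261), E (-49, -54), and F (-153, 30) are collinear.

Yes

DE = (390, -315), DF = (286, -231).
Checking proportionality: DF = 11/15·DE, so the vectors are parallel and the points are collinear.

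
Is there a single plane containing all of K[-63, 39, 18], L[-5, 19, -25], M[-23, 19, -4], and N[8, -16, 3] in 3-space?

Yes

With K as base: KL = (58, -20, -43), KM = (40, -20, -22), KN = (71, -55, -15).
KM × KN = (-910, -962, -780).
KL · (KM × KN) = 0.
The scalar triple product vanishes, so the four points are coplanar.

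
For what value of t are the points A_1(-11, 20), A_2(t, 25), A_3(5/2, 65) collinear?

-19/2

Collinearity: (A_2 − A_1) must be parallel to (A_3 − A_1) = (27/2, 45).
Cross-multiplying the components: (t − (-11))·(45) = (5)·(27/2).
Solving gives t = -19/2.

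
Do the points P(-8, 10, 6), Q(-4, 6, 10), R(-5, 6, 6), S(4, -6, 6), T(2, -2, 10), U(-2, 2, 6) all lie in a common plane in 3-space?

The plane through P, Q, R has normal n = PQ × PR = (16, 12, -4) and equation n·X = -32.
Checking the remaining points: n·S = -32, n·T = -32, n·U = -32.
All equal -32, so all 6 points lie in one plane.

Yes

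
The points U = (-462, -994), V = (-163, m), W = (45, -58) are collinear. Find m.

-442

Collinearity: (V − U) must be parallel to (W − U) = (507, 936).
Cross-multiplying the components: (m − (-994))·(507) = (299)·(936).
Solving gives m = -442.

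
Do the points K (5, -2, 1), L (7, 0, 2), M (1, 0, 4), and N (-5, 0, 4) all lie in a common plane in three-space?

No

A normal to the plane through K, L, M is n = KL × KM = (4, -10, 12).
The plane has equation n·P = 52. For N: n·N = 28.
28 ≠ 52, so N is off the plane.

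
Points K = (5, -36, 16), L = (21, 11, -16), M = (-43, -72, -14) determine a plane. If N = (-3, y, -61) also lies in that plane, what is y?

The plane through K, L, M has equation −2562x + 2016y + 1680z = -58506.
Substituting N: (2016)y + (-94794) = -58506, so y = 18.

18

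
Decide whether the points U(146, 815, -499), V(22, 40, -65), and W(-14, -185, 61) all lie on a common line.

UV = (-124, -775, 434), UW = (-160, -1000, 560).
Each component of UW is 40/31 times the corresponding component of UV, so UW = 40/31·UV and the points are collinear.

Yes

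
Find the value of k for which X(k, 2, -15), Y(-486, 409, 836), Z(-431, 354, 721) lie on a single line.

-79

Direction YZ = (55, -55, -115). From the y-coordinate of X, the parameter along the line is τ = (2 − 409)/(-55) = 37/5.
Then k = (-486) + 37/5·(55) = -79.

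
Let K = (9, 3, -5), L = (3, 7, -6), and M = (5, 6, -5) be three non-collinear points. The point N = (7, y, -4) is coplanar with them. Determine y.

Coplanarity requires KL · (KM × KN) = 0.
KL = (-6, 4, -1), KM = (-4, 3, 0); the triple product is linear in y with coefficient 4 and constant term -20.
Setting it to zero: y = 5.

5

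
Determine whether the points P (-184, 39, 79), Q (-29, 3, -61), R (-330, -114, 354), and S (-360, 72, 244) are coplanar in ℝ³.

Yes

A normal to the plane through P, Q, R is n = PQ × PR = (-31320, -22185, -28971).
The plane has equation n·X = 2608956. For S: n·S = 2608956.
Equal, so S lies in the plane and all four are coplanar.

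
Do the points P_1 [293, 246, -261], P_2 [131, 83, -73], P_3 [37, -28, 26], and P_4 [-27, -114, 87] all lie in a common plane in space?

Yes

With P_1 as base: P_1P_2 = (-162, -163, 188), P_1P_3 = (-256, -274, 287), P_1P_4 = (-320, -360, 348).
P_1P_3 × P_1P_4 = (7968, -2752, 4480).
P_1P_2 · (P_1P_3 × P_1P_4) = 0.
The scalar triple product vanishes, so the four points are coplanar.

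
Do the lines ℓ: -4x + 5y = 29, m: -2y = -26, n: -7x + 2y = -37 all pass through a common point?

Yes

Lines aᵢx + bᵢy = cᵢ with pairwise distinct directions are concurrent exactly when det[aᵢ bᵢ cᵢ] = 0.
Here the determinant is 0.
It vanishes, so the lines are concurrent at (9, 13).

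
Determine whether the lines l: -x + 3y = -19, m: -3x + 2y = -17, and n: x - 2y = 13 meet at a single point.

The three lines meet at one point iff the augmented coefficient matrix [aᵢ bᵢ cᵢ] has rank < 3, i.e. its determinant vanishes.
Here the determinant is -2.
Nonzero, so no common point exists.

No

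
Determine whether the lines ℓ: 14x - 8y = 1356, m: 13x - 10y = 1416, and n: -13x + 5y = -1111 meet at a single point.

The three lines meet at one point iff the augmented coefficient matrix [aᵢ bᵢ cᵢ] has rank < 3, i.e. its determinant vanishes.
Here the determinant is 0.
It vanishes, so the lines are concurrent at (62, -61).

Yes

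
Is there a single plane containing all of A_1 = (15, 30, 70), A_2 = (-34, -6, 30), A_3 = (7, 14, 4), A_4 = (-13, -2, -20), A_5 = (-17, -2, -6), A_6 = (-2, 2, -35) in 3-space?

The plane through A_1, A_2, A_3 has normal n = A_1A_2 × A_1A_3 = (1736, -2914, 496) and equation n·P = -26660.
Checking the remaining points: n·A_4 = -26660, n·A_5 = -26660, n·A_6 = -26660.
All equal -26660, so all 6 points lie in one plane.

Yes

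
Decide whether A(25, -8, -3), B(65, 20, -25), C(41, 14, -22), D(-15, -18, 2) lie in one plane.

Yes

The four points are coplanar iff the 3×3 determinant with rows AB, AC, AD is zero.
Rows: (40, 28, -22), (16, 22, -19), (-40, -10, 5).
Expanding along the first row: (40)(-80) − (28)(-680) + (-22)(720) = 0.
Zero determinant ⇒ coplanar.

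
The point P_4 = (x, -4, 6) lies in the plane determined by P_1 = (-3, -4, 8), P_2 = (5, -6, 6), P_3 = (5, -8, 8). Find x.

The plane through P_1, P_2, P_3 has equation −8x − 16y − 16z = -40.
Substituting P_4: (-8)x + (-32) = -40, so x = 1.

1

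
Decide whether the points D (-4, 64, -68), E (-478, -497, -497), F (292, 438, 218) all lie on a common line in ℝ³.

No

DE = (-474, -561, -429), DF = (296, 374, 286).
Comparing components 3 and 1: (-429)(296) − (-474)(286) = 8580 ≠ 0, so DE and DF are not parallel and the points are not collinear.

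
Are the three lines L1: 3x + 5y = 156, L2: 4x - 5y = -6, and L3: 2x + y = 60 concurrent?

No

Intersecting L1 and L2: solving the 2×2 system gives (x, y) = (150/7, 642/35).
Substitute into L3: (2)(150/7) + (1)(642/35) = 306/5.
But L3 requires 60 ≠ 306/5, so the three lines have no common point.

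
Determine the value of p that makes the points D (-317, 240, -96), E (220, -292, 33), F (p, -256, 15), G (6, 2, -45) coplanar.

298

Coplanarity ⇔ det[DE; DF; DG] = 0.
Expanding, this is linear in p: (-3570)p + (1063860) = 0.
So p = 298.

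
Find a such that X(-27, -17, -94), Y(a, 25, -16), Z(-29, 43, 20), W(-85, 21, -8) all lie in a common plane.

Normal to plane XZW: n = (828, -6440, 3404); plane equation n·P = -232852.
Requiring n·Y = -232852: (828)a + (-215464) = -232852.
So a = -21.

-21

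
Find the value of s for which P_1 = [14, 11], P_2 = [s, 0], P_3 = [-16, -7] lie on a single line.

Collinearity: (P_2 − P_1) must be parallel to (P_3 − P_1) = (-30, -18).
Cross-multiplying the components: (s − 14)·(-18) = (-11)·(-30).
Solving gives s = -13/3.

-13/3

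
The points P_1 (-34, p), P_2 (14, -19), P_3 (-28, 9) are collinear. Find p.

Collinearity: (P_1 − P_2) must be parallel to (P_3 − P_2) = (-42, 28).
Cross-multiplying the components: (p − (-19))·(-42) = (-48)·(28).
Solving gives p = 13.

13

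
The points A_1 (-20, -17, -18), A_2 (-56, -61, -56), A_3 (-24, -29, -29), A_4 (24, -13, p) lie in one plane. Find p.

-19

The points are coplanar iff A_1A_2 · (A_1A_3 × A_1A_4) = 0.
Expanding, this is linear in p: (256)p + (4864) = 0.
So p = -19.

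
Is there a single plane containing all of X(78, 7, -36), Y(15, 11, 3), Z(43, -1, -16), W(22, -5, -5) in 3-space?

No

A normal to the plane through X, Y, Z is n = XY × XZ = (392, -105, 644).
The plane has equation n·P = 6657. For W: n·W = 5929.
5929 ≠ 6657, so W is off the plane.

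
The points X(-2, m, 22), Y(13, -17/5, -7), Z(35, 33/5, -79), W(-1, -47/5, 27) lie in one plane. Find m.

Coplanarity ⇔ det[XY; XZ; XW] = 0.
Expanding, this is linear in m: (-260)m + (-2496) = 0.
So m = -48/5.

-48/5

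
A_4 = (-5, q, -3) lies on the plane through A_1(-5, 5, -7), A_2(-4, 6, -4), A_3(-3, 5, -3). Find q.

9

Coplanarity requires A_1A_2 · (A_1A_3 × A_1A_4) = 0.
A_1A_2 = (1, 1, 3), A_1A_3 = (2, 0, 4); the triple product is linear in q with coefficient 2 and constant term -18.
Setting it to zero: q = 9.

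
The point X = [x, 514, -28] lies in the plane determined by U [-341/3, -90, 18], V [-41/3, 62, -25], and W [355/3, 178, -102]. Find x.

379/3

A normal to the plane is n = UV × UW = (-6716, 2024, -8464).
X lies in the plane iff n · UX = 0.
This gives (-6716)x + (2545364/3) = 0, so x = 379/3.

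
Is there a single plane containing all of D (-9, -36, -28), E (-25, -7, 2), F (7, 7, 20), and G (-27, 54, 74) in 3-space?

No

The four points are coplanar iff the 3×3 determinant with rows DE, DF, DG is zero.
Rows: (-16, 29, 30), (16, 43, 48), (-18, 90, 102).
Expanding along the first row: (-16)(66) − (29)(2496) + (30)(2214) = -7020.
Nonzero ⇒ not coplanar.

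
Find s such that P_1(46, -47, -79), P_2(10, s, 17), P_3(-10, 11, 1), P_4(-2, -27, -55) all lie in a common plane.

Normal to plane P_1P_3P_4: n = (-208, -2496, 1664); plane equation n·P = -23712.
Requiring n·P_2 = -23712: (-2496)s + (26208) = -23712.
So s = 20.

20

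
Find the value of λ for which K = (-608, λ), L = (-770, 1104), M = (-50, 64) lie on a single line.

870

The three points are collinear iff det[KL; KM] = 0.
This determinant is linear in λ: (720)λ + (-626400) = 0, so λ = 870.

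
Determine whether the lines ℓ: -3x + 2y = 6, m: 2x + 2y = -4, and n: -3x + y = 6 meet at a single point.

Yes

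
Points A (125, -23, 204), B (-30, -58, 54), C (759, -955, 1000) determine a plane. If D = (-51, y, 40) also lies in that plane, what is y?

-100

Coplanarity requires AB · (AC × AD) = 0.
AB = (-155, -35, -150), AC = (634, -932, 796); the triple product is linear in y with coefficient 28280 and constant term 2828000.
Setting it to zero: y = -100.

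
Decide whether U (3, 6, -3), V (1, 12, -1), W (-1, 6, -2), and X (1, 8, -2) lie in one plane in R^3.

Yes

The four points are coplanar iff the 3×3 determinant with rows UV, UW, UX is zero.
Rows: (-2, 6, 2), (-4, 0, 1), (-2, 2, 1).
Expanding along the first row: (-2)(-2) − (6)(-2) + (2)(-8) = 0.
Zero determinant ⇒ coplanar.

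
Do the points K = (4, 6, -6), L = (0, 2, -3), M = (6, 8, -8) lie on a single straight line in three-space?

KL = (-4, -4, 3), KM = (2, 2, -2).
Comparing components 2 and 3: (-4)(-2) − (3)(2) = 2 ≠ 0, so KL and KM are not parallel and the points are not collinear.

No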